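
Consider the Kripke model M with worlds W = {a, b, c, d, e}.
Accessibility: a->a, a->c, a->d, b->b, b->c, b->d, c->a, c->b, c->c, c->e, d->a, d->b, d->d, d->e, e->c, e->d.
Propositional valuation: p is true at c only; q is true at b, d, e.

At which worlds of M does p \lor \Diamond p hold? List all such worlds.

a, b, c, e

Let φ = p \lor \Diamond p. Evaluate φ at each world:
  a (successors {a, c, d}): φ is true.
  b (successors {b, c, d}): φ is true.
  c (successors {a, b, c, e}): φ is true.
  d (successors {a, b, d, e}): φ is false.
  e (successors {c, d}): φ is true.
For instance, at b:
  At b: p is false, \Diamond p is true, so p \lor \Diamond p is true.
    At b: \Diamond p requires p at some successor in {b, c, d}.
      p holds at c, so \Diamond p is true at b.
Satisfying worlds: {a, b, c, e}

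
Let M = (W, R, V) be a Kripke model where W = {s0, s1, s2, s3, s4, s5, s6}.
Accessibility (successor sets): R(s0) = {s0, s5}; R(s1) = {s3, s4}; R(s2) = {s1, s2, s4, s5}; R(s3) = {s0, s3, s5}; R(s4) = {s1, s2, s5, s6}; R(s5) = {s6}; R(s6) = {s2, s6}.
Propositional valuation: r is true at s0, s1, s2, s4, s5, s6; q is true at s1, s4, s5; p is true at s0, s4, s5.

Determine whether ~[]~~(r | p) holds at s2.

At s2: []~~(r | p) is true, so ~[]~~(r | p) is false.
  At s2: []~~(r | p) requires ~~(r | p) at every successor {s1, s2, s4, s5}.
    At s1: ~~(r | p) is true.
    At s2: ~~(r | p) is true.
    At s4: ~~(r | p) is true.
    At s5: ~~(r | p) is true.
  So []~~(r | p) is true at s2.

No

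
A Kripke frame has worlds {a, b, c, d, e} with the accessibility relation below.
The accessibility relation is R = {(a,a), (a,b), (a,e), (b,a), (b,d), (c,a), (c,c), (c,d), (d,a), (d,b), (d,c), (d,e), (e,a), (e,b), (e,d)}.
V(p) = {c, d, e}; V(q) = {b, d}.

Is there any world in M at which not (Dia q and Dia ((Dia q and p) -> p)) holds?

Let φ = not (Dia q and Dia ((Dia q and p) -> p)). Evaluate φ at each world:
  a (successors {a, b, e}): φ is false.
  b (successors {a, d}): φ is false.
  c (successors {a, c, d}): φ is false.
  d (successors {a, b, c, e}): φ is false.
  e (successors {a, b, d}): φ is false.
For instance, at b:
  At b: Dia q and Dia ((Dia q and p) -> p) is true, so not (Dia q and Dia ((Dia q and p) -> p)) is false.
    At b: Dia q is true, Dia ((Dia q and p) -> p) is true, so Dia q and Dia ((Dia q and p) -> p) is true.
      At b: Dia q requires q at some successor in {a, d}.
        q holds at d, so Dia q is true at b.
      At b: Dia ((Dia q and p) -> p) requires (Dia q and p) -> p at some successor in {a, d}.
        (Dia q and p) -> p holds at a, so Dia ((Dia q and p) -> p) is true at b.

No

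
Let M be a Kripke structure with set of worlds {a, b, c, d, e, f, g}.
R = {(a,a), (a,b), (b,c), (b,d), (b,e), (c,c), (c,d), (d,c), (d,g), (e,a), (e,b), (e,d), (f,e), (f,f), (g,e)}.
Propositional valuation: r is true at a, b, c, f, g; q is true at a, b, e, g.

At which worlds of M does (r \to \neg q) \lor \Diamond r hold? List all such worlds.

a, b, c, d, e, f

Recall that \Diamond ψ holds at a world iff ψ holds at some accessible world.
Let φ = (r \to \neg q) \lor \Diamond r. Evaluate φ at each world:
  a (successors {a, b}): φ is true.
  b (successors {c, d, e}): φ is true.
  c (successors {c, d}): φ is true.
  d (successors {c, g}): φ is true.
  e (successors {a, b, d}): φ is true.
  f (successors {e, f}): φ is true.
  g (successors {e}): φ is false.
For instance, at f:
  At f: r \to \neg q is true, \Diamond r is true, so (r \to \neg q) \lor \Diamond r is true.
    At f: \Diamond r requires r at some successor in {e, f}.
      r holds at f, so \Diamond r is true at f.
Satisfying worlds: {a, b, c, d, e, f}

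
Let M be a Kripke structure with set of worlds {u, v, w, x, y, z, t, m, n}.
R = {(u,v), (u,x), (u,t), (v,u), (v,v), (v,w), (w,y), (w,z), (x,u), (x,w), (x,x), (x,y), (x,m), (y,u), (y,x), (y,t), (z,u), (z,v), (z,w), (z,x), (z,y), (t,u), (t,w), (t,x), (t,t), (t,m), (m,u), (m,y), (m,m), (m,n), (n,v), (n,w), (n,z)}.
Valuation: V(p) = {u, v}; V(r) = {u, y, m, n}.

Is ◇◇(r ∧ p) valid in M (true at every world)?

Yes

Let φ = ◇◇(r ∧ p). Evaluate φ at each world:
  u (successors {v, x, t}): φ is true.
  v (successors {u, v, w}): φ is true.
  w (successors {y, z}): φ is true.
  x (successors {u, w, x, y, m}): φ is true.
  y (successors {u, x, t}): φ is true.
  z (successors {u, v, w, x, y}): φ is true.
  t (successors {u, w, x, t, m}): φ is true.
  m (successors {u, y, m, n}): φ is true.
  n (successors {v, w, z}): φ is true.
For instance, at x:
  At x: ◇◇(r ∧ p) requires ◇(r ∧ p) at some successor in {u, w, x, y, m}.
    ◇(r ∧ p) holds at x, so ◇◇(r ∧ p) is true at x.
      At x: ◇(r ∧ p) requires r ∧ p at some successor in {u, w, x, y, m}.
        r ∧ p holds at u, so ◇(r ∧ p) is true at x.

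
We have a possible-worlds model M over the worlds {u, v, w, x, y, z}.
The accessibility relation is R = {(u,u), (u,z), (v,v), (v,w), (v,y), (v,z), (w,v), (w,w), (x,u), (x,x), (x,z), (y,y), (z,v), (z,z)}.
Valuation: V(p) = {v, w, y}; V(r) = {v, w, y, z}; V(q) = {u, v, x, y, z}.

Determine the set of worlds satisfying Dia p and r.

v, w, y, z

Let φ = Dia p and r. Evaluate φ at each world:
  u (successors {u, z}): φ is false.
  v (successors {v, w, y, z}): φ is true.
  w (successors {v, w}): φ is true.
  x (successors {u, x, z}): φ is false.
  y (successors {y}): φ is true.
  z (successors {v, z}): φ is true.
For instance, at w:
  At w: Dia p is true, r is true, so Dia p and r is true.
    At w: Dia p requires p at some successor in {v, w}.
      p holds at v, so Dia p is true at w.
Satisfying worlds: {v, w, y, z}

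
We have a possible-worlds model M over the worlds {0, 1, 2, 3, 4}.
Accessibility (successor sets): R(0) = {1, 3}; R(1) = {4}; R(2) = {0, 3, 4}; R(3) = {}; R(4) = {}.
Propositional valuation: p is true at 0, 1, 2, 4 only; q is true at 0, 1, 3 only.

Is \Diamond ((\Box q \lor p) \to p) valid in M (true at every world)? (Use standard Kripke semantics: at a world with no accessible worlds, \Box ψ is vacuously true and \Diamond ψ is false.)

Let φ = \Diamond ((\Box q \lor p) \to p). Evaluate φ at each world:
  0 (successors {1, 3}): φ is true.
  1 (successors {4}): φ is true.
  2 (successors {0, 3, 4}): φ is true.
  3 (successors ∅): φ is false.
  4 (successors ∅): φ is false.
Detail at 3 (counterexample):
  At 3: no accessible worlds, so \Diamond ((\Box q \lor p) \to p) is false.

No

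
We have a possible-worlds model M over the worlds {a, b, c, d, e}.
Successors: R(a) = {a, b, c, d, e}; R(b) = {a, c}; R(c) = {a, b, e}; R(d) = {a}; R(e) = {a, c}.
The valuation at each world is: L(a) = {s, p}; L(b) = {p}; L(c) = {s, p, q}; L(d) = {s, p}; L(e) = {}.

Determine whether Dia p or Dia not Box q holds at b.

Yes

At b: Dia p is true, Dia not Box q is true, so Dia p or Dia not Box q is true.
  At b: Dia p requires p at some successor in {a, c}.
    p holds at a, so Dia p is true at b.
  At b: Dia not Box q requires not Box q at some successor in {a, c}.
    not Box q holds at a, so Dia not Box q is true at b.
      At a: Box q is false, so not Box q is true.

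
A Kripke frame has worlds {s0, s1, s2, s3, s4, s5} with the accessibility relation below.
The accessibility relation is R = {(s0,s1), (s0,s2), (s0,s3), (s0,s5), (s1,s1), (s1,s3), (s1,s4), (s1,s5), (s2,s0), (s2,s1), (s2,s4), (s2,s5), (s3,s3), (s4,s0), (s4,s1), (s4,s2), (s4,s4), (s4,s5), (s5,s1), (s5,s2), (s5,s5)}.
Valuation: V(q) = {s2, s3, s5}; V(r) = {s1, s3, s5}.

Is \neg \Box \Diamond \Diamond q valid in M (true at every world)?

Let φ = \neg \Box \Diamond \Diamond q. Evaluate φ at each world:
  s0 (successors {s1, s2, s3, s5}): φ is false.
  s1 (successors {s1, s3, s4, s5}): φ is false.
  s2 (successors {s0, s1, s4, s5}): φ is false.
  s3 (successors {s3}): φ is false.
  s4 (successors {s0, s1, s2, s4, s5}): φ is false.
  s5 (successors {s1, s2, s5}): φ is false.
Detail at s0 (counterexample):
  At s0: \Box \Diamond \Diamond q is true, so \neg \Box \Diamond \Diamond q is false.
    At s0: \Box \Diamond \Diamond q requires \Diamond \Diamond q at every successor {s1, s2, s3, s5}.
      At s1: \Diamond \Diamond q is true.
      At s2: \Diamond \Diamond q is true.
      At s3: \Diamond \Diamond q is true.
      At s5: \Diamond \Diamond q is true.
    So \Box \Diamond \Diamond q is true at s0.

No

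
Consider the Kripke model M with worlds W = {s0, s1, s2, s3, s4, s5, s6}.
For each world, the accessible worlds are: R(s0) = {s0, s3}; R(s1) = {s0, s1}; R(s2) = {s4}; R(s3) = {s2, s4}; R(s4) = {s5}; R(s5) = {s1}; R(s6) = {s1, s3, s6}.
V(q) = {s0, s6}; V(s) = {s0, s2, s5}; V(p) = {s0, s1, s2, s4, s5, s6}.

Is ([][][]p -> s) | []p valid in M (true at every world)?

Let φ = ([][][]p -> s) | []p. Evaluate φ at each world:
  s0 (successors {s0, s3}): φ is true.
  s1 (successors {s0, s1}): φ is true.
  s2 (successors {s4}): φ is true.
  s3 (successors {s2, s4}): φ is true.
  s4 (successors {s5}): φ is true.
  s5 (successors {s1}): φ is true.
  s6 (successors {s1, s3, s6}): φ is true.
For instance, at s0:
  At s0: [][][]p -> s is true, []p is false, so ([][][]p -> s) | []p is true.
    At s0: [][][]p is false, s is true, so [][][]p -> s is true.
      At s0: [][][]p requires [][]p at every successor {s0, s3}.
        [][]p fails at s0, so [][][]p is false at s0.
    At s0: []p requires p at every successor {s0, s3}.
      p fails at s3, so []p is false at s0.

Yes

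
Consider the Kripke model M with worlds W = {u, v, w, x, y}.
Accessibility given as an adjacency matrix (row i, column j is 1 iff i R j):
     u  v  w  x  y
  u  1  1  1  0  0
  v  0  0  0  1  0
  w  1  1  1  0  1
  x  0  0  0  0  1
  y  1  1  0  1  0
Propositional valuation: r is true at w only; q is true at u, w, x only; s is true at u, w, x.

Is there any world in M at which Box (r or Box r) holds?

Let φ = Box (r or Box r). Evaluate φ at each world:
  u (successors {u, v, w}): φ is false.
  v (successors {x}): φ is false.
  w (successors {u, v, w, y}): φ is false.
  x (successors {y}): φ is false.
  y (successors {u, v, x}): φ is false.
For instance, at x:
  At x: Box (r or Box r) requires r or Box r at every successor {y}.
    r or Box r fails at y, so Box (r or Box r) is false at x.
      At y: r is false, Box r is false, so r or Box r is false.

No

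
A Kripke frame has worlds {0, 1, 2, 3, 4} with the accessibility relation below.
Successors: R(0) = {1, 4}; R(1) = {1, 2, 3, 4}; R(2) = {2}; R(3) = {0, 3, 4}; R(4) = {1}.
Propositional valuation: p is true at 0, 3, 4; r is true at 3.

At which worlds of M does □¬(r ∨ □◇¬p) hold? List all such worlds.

4

Recall that □ψ holds at a world iff ψ holds at every accessible world, and ◇ψ holds iff ψ holds at some accessible world.
Let φ = □¬(r ∨ □◇¬p). Evaluate φ at each world:
  0 (successors {1, 4}): φ is false.
  1 (successors {1, 2, 3, 4}): φ is false.
  2 (successors {2}): φ is false.
  3 (successors {0, 3, 4}): φ is false.
  4 (successors {1}): φ is true.
For instance, at 0:
  At 0: □¬(r ∨ □◇¬p) requires ¬(r ∨ □◇¬p) at every successor {1, 4}.
    ¬(r ∨ □◇¬p) fails at 4, so □¬(r ∨ □◇¬p) is false at 0.
      At 4: r ∨ □◇¬p is true, so ¬(r ∨ □◇¬p) is false.
Satisfying worlds: {4}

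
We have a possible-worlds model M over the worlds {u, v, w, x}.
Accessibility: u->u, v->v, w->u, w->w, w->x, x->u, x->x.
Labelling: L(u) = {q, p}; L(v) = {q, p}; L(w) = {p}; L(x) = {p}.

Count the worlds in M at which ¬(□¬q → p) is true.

0

Recall that □ψ holds at a world iff ψ holds at every accessible world, and ◇ψ holds iff ψ holds at some accessible world.
Let φ = ¬(□¬q → p). Evaluate φ at each world:
  u (successors {u}): φ is false.
  v (successors {v}): φ is false.
  w (successors {u, w, x}): φ is false.
  x (successors {u, x}): φ is false.
For instance, at x:
  At x: □¬q → p is true, so ¬(□¬q → p) is false.
    At x: □¬q is false, p is true, so □¬q → p is true.
      At x: □¬q requires ¬q at every successor {u, x}.
        ¬q fails at u, so □¬q is false at x.
Satisfying worlds: none.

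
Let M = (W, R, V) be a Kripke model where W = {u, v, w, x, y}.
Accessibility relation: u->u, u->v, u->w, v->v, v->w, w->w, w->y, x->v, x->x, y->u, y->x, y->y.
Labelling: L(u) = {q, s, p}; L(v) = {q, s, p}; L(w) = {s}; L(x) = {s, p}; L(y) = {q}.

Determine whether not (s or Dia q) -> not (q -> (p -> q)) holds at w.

Recall that Dia ψ holds at a world iff ψ holds at some accessible world.
At w: not (s or Dia q) is false, not (q -> (p -> q)) is false, so not (s or Dia q) -> not (q -> (p -> q)) is true.
  At w: s or Dia q is true, so not (s or Dia q) is false.
    At w: s is true, Dia q is true, so s or Dia q is true.
      At w: Dia q requires q at some successor in {w, y}.
        q holds at y, so Dia q is true at w.

Yes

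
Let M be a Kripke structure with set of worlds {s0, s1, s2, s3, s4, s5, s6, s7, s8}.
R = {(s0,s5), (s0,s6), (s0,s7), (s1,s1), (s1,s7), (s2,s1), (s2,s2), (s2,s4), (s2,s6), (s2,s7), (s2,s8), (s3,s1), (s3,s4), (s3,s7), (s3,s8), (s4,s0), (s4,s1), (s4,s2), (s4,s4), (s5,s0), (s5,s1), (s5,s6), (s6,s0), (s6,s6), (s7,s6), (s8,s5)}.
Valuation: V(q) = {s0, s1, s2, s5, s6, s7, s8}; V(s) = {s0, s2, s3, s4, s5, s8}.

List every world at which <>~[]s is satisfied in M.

Let φ = <>~[]s. Evaluate φ at each world:
  s0 (successors {s5, s6, s7}): φ is true.
  s1 (successors {s1, s7}): φ is true.
  s2 (successors {s1, s2, s4, s6, s7, s8}): φ is true.
  s3 (successors {s1, s4, s7, s8}): φ is true.
  s4 (successors {s0, s1, s2, s4}): φ is true.
  s5 (successors {s0, s1, s6}): φ is true.
  s6 (successors {s0, s6}): φ is true.
  s7 (successors {s6}): φ is true.
  s8 (successors {s5}): φ is true.
For instance, at s4:
  At s4: <>~[]s requires ~[]s at some successor in {s0, s1, s2, s4}.
    ~[]s holds at s0, so <>~[]s is true at s4.
      At s0: []s is false, so ~[]s is true.
Satisfying worlds: {s0, s1, s2, s3, s4, s5, s6, s7, s8}

s0, s1, s2, s3, s4, s5, s6, s7, s8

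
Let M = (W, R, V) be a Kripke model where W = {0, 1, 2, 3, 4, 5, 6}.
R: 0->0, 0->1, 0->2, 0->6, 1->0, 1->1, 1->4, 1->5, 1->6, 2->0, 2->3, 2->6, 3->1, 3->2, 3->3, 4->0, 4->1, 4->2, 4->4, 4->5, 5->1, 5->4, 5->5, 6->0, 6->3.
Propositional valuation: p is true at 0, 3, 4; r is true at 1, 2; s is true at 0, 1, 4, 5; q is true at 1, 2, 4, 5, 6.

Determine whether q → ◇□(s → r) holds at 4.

Recall that □ψ holds at a world iff ψ holds at every accessible world, and ◇ψ holds iff ψ holds at some accessible world.
At 4: q is true, ◇□(s → r) is false, so q → ◇□(s → r) is false.
  At 4: ◇□(s → r) requires □(s → r) at some successor in {0, 1, 2, 4, 5}.
    At 0: □(s → r) is false.
    At 1: □(s → r) is false.
    At 2: □(s → r) is false.
    At 4: □(s → r) is false.
    At 5: □(s → r) is false.
  So ◇□(s → r) is false at 4.

No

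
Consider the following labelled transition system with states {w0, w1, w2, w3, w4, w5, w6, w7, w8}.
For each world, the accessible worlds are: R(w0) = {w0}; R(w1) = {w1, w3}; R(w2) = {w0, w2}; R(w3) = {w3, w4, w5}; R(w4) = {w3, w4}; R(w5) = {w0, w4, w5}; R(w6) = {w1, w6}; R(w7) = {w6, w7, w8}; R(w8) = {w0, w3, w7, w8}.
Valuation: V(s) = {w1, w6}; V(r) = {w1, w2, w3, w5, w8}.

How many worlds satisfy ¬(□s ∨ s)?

Let φ = ¬(□s ∨ s). Evaluate φ at each world:
  w0 (successors {w0}): φ is true.
  w1 (successors {w1, w3}): φ is false.
  w2 (successors {w0, w2}): φ is true.
  w3 (successors {w3, w4, w5}): φ is true.
  w4 (successors {w3, w4}): φ is true.
  w5 (successors {w0, w4, w5}): φ is true.
  w6 (successors {w1, w6}): φ is false.
  w7 (successors {w6, w7, w8}): φ is true.
  w8 (successors {w0, w3, w7, w8}): φ is true.
For instance, at w1:
  At w1: □s ∨ s is true, so ¬(□s ∨ s) is false.
    At w1: □s is false, s is true, so □s ∨ s is true.
      At w1: □s requires s at every successor {w1, w3}.
        s fails at w3, so □s is false at w1.
Satisfying worlds: {w0, w2, w3, w4, w5, w7, w8}

7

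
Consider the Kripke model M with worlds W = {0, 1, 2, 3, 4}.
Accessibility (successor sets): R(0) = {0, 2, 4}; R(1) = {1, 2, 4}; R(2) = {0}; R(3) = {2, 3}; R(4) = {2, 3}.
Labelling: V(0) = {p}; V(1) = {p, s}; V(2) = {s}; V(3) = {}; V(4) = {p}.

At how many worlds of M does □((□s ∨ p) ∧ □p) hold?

Let φ = □((□s ∨ p) ∧ □p). Evaluate φ at each world:
  0 (successors {0, 2, 4}): φ is false.
  1 (successors {1, 2, 4}): φ is false.
  2 (successors {0}): φ is false.
  3 (successors {2, 3}): φ is false.
  4 (successors {2, 3}): φ is false.
For instance, at 1:
  At 1: □((□s ∨ p) ∧ □p) requires (□s ∨ p) ∧ □p at every successor {1, 2, 4}.
    (□s ∨ p) ∧ □p fails at 1, so □((□s ∨ p) ∧ □p) is false at 1.
      At 1: □s ∨ p is true, □p is false, so (□s ∨ p) ∧ □p is false.
Satisfying worlds: none.

0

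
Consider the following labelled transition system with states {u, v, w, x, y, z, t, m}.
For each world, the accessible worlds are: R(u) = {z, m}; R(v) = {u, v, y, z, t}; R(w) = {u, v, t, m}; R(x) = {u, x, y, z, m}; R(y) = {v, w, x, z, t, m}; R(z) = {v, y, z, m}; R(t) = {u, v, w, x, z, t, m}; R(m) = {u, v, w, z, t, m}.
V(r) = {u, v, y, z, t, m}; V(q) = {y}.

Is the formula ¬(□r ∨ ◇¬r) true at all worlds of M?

No

Let φ = ¬(□r ∨ ◇¬r). Evaluate φ at each world:
  u (successors {z, m}): φ is false.
  v (successors {u, v, y, z, t}): φ is false.
  w (successors {u, v, t, m}): φ is false.
  x (successors {u, x, y, z, m}): φ is false.
  y (successors {v, w, x, z, t, m}): φ is false.
  z (successors {v, y, z, m}): φ is false.
  t (successors {u, v, w, x, z, t, m}): φ is false.
  m (successors {u, v, w, z, t, m}): φ is false.
Detail at u (counterexample):
  At u: □r ∨ ◇¬r is true, so ¬(□r ∨ ◇¬r) is false.
    At u: □r is true, ◇¬r is false, so □r ∨ ◇¬r is true.
      At u: □r requires r at every successor {z, m}.
        At z: r is true.
        At m: r is true.
      So □r is true at u.
      At u: ◇¬r requires ¬r at some successor in {z, m}.
        At z: ¬r is false.
        At m: ¬r is false.
      So ◇¬r is false at u.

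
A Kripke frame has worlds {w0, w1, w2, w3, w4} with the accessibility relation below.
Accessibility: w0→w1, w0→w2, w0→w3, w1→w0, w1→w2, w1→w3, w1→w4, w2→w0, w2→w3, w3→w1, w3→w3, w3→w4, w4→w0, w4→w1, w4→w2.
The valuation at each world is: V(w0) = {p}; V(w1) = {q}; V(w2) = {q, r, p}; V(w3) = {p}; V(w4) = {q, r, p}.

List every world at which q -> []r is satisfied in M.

Let φ = q -> []r. Evaluate φ at each world:
  w0 (successors {w1, w2, w3}): φ is true.
  w1 (successors {w0, w2, w3, w4}): φ is false.
  w2 (successors {w0, w3}): φ is false.
  w3 (successors {w1, w3, w4}): φ is true.
  w4 (successors {w0, w1, w2}): φ is false.
For instance, at w1:
  At w1: q is true, []r is false, so q -> []r is false.
    At w1: []r requires r at every successor {w0, w2, w3, w4}.
      r fails at w0, so []r is false at w1.
Satisfying worlds: {w0, w3}

w0, w3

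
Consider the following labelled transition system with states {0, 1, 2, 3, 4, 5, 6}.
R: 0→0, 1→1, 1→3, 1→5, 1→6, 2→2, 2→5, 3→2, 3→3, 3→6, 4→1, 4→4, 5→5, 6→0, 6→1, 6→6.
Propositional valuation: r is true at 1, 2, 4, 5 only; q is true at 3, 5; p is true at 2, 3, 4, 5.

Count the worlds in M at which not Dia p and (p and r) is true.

0

Let φ = not Dia p and (p and r). Evaluate φ at each world:
  0 (successors {0}): φ is false.
  1 (successors {1, 3, 5, 6}): φ is false.
  2 (successors {2, 5}): φ is false.
  3 (successors {2, 3, 6}): φ is false.
  4 (successors {1, 4}): φ is false.
  5 (successors {5}): φ is false.
  6 (successors {0, 1, 6}): φ is false.
For instance, at 2:
  At 2: not Dia p is false, p and r is true, so not Dia p and (p and r) is false.
    At 2: Dia p is true, so not Dia p is false.
      At 2: Dia p requires p at some successor in {2, 5}.
        p holds at 2, so Dia p is true at 2.
Satisfying worlds: none.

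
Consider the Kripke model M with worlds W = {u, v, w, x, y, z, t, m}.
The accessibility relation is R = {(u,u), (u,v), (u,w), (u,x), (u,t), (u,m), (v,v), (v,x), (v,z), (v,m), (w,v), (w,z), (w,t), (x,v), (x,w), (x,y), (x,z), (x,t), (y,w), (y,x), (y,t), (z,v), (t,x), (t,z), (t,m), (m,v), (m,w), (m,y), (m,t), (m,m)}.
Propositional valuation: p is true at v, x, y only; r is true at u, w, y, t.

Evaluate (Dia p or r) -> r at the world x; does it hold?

No

Recall that Dia ψ holds at a world iff ψ holds at some accessible world.
At x: Dia p or r is true, r is false, so (Dia p or r) -> r is false.
  At x: Dia p is true, r is false, so Dia p or r is true.
    At x: Dia p requires p at some successor in {v, w, y, z, t}.
      p holds at v, so Dia p is true at x.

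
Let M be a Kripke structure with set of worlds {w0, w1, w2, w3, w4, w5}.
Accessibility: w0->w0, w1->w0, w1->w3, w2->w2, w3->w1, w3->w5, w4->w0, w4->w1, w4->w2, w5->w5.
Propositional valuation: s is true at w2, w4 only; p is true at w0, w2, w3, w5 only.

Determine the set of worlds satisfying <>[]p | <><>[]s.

w0, w1, w2, w3, w4, w5

Let φ = <>[]p | <><>[]s. Evaluate φ at each world:
  w0 (successors {w0}): φ is true.
  w1 (successors {w0, w3}): φ is true.
  w2 (successors {w2}): φ is true.
  w3 (successors {w1, w5}): φ is true.
  w4 (successors {w0, w1, w2}): φ is true.
  w5 (successors {w5}): φ is true.
For instance, at w4:
  At w4: <>[]p is true, <><>[]s is true, so <>[]p | <><>[]s is true.
    At w4: <>[]p requires []p at some successor in {w0, w1, w2}.
      []p holds at w0, so <>[]p is true at w4.
    At w4: <><>[]s requires <>[]s at some successor in {w0, w1, w2}.
      <>[]s holds at w2, so <><>[]s is true at w4.
Satisfying worlds: {w0, w1, w2, w3, w4, w5}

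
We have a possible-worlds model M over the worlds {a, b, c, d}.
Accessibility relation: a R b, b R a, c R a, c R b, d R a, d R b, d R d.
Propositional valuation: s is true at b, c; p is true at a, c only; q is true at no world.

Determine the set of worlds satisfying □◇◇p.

Let φ = □◇◇p. Evaluate φ at each world:
  a (successors {b}): φ is false.
  b (successors {a}): φ is true.
  c (successors {a, b}): φ is false.
  d (successors {a, b, d}): φ is false.
For instance, at c:
  At c: □◇◇p requires ◇◇p at every successor {a, b}.
    ◇◇p fails at b, so □◇◇p is false at c.
      At b: ◇◇p requires ◇p at some successor in {a}.
        At a: ◇p is false.
      So ◇◇p is false at b.
Satisfying worlds: {b}

b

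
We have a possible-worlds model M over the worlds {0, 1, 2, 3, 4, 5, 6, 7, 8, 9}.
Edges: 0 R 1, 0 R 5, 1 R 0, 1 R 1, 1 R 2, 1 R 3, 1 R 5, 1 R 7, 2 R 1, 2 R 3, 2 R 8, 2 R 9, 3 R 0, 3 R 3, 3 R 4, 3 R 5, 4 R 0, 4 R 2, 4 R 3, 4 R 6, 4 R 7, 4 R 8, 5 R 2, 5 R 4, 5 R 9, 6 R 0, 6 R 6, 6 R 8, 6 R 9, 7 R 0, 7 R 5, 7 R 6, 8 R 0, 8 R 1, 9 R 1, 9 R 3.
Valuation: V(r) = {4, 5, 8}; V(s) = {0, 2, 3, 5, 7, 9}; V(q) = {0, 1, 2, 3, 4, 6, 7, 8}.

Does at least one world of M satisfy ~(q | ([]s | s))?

No

Let φ = ~(q | ([]s | s)). Evaluate φ at each world:
  0 (successors {1, 5}): φ is false.
  1 (successors {0, 1, 2, 3, 5, 7}): φ is false.
  2 (successors {1, 3, 8, 9}): φ is false.
  3 (successors {0, 3, 4, 5}): φ is false.
  4 (successors {0, 2, 3, 6, 7, 8}): φ is false.
  5 (successors {2, 4, 9}): φ is false.
  6 (successors {0, 6, 8, 9}): φ is false.
  7 (successors {0, 5, 6}): φ is false.
  8 (successors {0, 1}): φ is false.
  9 (successors {1, 3}): φ is false.
For instance, at 5:
  At 5: q | ([]s | s) is true, so ~(q | ([]s | s)) is false.
    At 5: q is false, []s | s is true, so q | ([]s | s) is true.
      At 5: []s is false, s is true, so []s | s is true.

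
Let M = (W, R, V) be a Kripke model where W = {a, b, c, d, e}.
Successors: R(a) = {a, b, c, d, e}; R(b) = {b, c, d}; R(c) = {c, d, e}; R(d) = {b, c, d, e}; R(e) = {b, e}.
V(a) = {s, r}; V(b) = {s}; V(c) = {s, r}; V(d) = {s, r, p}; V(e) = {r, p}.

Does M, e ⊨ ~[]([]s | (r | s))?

No

At e: []([]s | (r | s)) is true, so ~[]([]s | (r | s)) is false.
  At e: []([]s | (r | s)) requires []s | (r | s) at every successor {b, e}.
      At b: []s is true, r | s is true, so []s | (r | s) is true.
      At e: []s is false, r | s is true, so []s | (r | s) is true.
  So []([]s | (r | s)) is true at e.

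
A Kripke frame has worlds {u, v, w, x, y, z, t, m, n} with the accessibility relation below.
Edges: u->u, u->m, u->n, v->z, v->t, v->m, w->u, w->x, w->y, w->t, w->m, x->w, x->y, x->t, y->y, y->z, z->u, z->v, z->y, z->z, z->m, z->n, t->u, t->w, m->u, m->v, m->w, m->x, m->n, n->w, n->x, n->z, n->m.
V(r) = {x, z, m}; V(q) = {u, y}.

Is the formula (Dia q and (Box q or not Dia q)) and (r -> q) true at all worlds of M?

No

Recall that Box ψ holds at a world iff ψ holds at every accessible world, and Dia ψ holds iff ψ holds at some accessible world.
Let φ = (Dia q and (Box q or not Dia q)) and (r -> q). Evaluate φ at each world:
  u (successors {u, m, n}): φ is false.
  v (successors {z, t, m}): φ is false.
  w (successors {u, x, y, t, m}): φ is false.
  x (successors {w, y, t}): φ is false.
  y (successors {y, z}): φ is false.
  z (successors {u, v, y, z, m, n}): φ is false.
  t (successors {u, w}): φ is false.
  m (successors {u, v, w, x, n}): φ is false.
  n (successors {w, x, z, m}): φ is false.
Detail at u (counterexample):
  At u: Dia q and (Box q or not Dia q) is false, r -> q is true, so (Dia q and (Box q or not Dia q)) and (r -> q) is false.
    At u: Dia q is true, Box q or not Dia q is false, so Dia q and (Box q or not Dia q) is false.
      At u: Dia q requires q at some successor in {u, m, n}.
        q holds at u, so Dia q is true at u.
      At u: Box q is false, not Dia q is false, so Box q or not Dia q is false.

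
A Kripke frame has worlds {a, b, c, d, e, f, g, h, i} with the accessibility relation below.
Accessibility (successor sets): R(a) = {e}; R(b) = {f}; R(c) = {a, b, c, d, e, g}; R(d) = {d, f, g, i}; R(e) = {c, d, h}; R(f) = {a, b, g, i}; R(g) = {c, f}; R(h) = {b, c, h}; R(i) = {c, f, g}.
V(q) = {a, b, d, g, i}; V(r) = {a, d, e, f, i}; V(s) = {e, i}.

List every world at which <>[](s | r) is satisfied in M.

c, f, h

Let φ = <>[](s | r). Evaluate φ at each world:
  a (successors {e}): φ is false.
  b (successors {f}): φ is false.
  c (successors {a, b, c, d, e, g}): φ is true.
  d (successors {d, f, g, i}): φ is false.
  e (successors {c, d, h}): φ is false.
  f (successors {a, b, g, i}): φ is true.
  g (successors {c, f}): φ is false.
  h (successors {b, c, h}): φ is true.
  i (successors {c, f, g}): φ is false.
For instance, at e:
  At e: <>[](s | r) requires [](s | r) at some successor in {c, d, h}.
    At c: [](s | r) is false.
    At d: [](s | r) is false.
    At h: [](s | r) is false.
  So <>[](s | r) is false at e.
Satisfying worlds: {c, f, h}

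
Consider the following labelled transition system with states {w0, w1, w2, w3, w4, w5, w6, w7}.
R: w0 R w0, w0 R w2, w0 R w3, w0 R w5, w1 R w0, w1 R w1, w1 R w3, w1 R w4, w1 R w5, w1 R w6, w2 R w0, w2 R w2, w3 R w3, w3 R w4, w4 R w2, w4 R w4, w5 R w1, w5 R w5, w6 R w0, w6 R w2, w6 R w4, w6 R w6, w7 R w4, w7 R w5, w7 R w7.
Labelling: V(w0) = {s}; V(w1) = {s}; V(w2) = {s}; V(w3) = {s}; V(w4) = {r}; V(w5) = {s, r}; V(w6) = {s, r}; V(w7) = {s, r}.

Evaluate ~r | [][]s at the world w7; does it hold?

No

At w7: ~r is false, [][]s is false, so ~r | [][]s is false.
  At w7: [][]s requires []s at every successor {w4, w5, w7}.
    []s fails at w4, so [][]s is false at w7.
      At w4: []s requires s at every successor {w2, w4}.
        s fails at w4, so []s is false at w4.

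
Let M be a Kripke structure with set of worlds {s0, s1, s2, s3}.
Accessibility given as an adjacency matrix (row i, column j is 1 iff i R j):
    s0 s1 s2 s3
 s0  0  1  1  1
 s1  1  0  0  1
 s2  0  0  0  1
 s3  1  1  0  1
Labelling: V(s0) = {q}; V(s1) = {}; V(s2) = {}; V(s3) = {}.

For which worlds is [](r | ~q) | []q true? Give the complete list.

Let φ = [](r | ~q) | []q. Evaluate φ at each world:
  s0 (successors {s1, s2, s3}): φ is true.
  s1 (successors {s0, s3}): φ is false.
  s2 (successors {s3}): φ is true.
  s3 (successors {s0, s1, s3}): φ is false.
For instance, at s1:
  At s1: [](r | ~q) is false, []q is false, so [](r | ~q) | []q is false.
    At s1: [](r | ~q) requires r | ~q at every successor {s0, s3}.
      r | ~q fails at s0, so [](r | ~q) is false at s1.
    At s1: []q requires q at every successor {s0, s3}.
      q fails at s3, so []q is false at s1.
Satisfying worlds: {s0, s2}

s0, s2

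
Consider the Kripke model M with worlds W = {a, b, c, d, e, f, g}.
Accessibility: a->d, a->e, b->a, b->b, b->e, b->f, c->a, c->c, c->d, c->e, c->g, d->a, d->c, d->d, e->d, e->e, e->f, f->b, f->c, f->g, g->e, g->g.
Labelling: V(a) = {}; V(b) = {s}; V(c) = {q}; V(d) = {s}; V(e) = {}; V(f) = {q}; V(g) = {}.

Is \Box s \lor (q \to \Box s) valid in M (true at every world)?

Let φ = \Box s \lor (q \to \Box s). Evaluate φ at each world:
  a (successors {d, e}): φ is true.
  b (successors {a, b, e, f}): φ is true.
  c (successors {a, c, d, e, g}): φ is false.
  d (successors {a, c, d}): φ is true.
  e (successors {d, e, f}): φ is true.
  f (successors {b, c, g}): φ is false.
  g (successors {e, g}): φ is true.
Detail at c (counterexample):
  At c: \Box s is false, q \to \Box s is false, so \Box s \lor (q \to \Box s) is false.
    At c: \Box s requires s at every successor {a, c, d, e, g}.
      s fails at a, so \Box s is false at c.
    At c: q is true, \Box s is false, so q \to \Box s is false.
      At c: \Box s requires s at every successor {a, c, d, e, g}.
        s fails at a, so \Box s is false at c.

No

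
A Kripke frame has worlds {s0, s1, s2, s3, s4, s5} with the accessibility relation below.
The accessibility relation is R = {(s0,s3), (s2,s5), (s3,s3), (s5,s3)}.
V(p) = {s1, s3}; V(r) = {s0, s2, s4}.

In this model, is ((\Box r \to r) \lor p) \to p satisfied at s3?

At s3: (\Box r \to r) \lor p is true, p is true, so ((\Box r \to r) \lor p) \to p is true.
  At s3: \Box r \to r is true, p is true, so (\Box r \to r) \lor p is true.
    At s3: \Box r is false, r is false, so \Box r \to r is true.
      At s3: \Box r requires r at every successor {s3}.
        r fails at s3, so \Box r is false at s3.

Yes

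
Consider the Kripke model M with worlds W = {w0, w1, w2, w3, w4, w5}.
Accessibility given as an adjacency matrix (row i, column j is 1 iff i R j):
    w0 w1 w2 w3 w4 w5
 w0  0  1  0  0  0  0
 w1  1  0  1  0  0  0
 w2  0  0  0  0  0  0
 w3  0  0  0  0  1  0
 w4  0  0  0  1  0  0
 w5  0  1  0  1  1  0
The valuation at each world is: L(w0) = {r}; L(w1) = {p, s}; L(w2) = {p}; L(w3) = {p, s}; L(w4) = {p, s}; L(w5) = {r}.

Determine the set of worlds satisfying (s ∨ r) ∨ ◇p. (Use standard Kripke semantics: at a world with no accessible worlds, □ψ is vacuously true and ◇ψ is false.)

w0, w1, w3, w4, w5

Recall that ◇ψ holds at a world iff ψ holds at some accessible world.
Let φ = (s ∨ r) ∨ ◇p. Evaluate φ at each world:
  w0 (successors {w1}): φ is true.
  w1 (successors {w0, w2}): φ is true.
  w2 (successors ∅): φ is false.
  w3 (successors {w4}): φ is true.
  w4 (successors {w3}): φ is true.
  w5 (successors {w1, w3, w4}): φ is true.
For instance, at w5:
  At w5: s ∨ r is true, ◇p is true, so (s ∨ r) ∨ ◇p is true.
    At w5: ◇p requires p at some successor in {w1, w3, w4}.
      p holds at w1, so ◇p is true at w5.
Satisfying worlds: {w0, w1, w3, w4, w5}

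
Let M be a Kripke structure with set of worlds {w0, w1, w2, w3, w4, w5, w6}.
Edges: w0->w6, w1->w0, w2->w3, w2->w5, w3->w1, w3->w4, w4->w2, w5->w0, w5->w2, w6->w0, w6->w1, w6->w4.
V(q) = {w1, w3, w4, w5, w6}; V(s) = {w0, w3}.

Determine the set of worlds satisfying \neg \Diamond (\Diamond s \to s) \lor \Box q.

Recall that \Box ψ holds at a world iff ψ holds at every accessible world, and \Diamond ψ holds iff ψ holds at some accessible world.
Let φ = \neg \Diamond (\Diamond s \to s) \lor \Box q. Evaluate φ at each world:
  w0 (successors {w6}): φ is true.
  w1 (successors {w0}): φ is false.
  w2 (successors {w3, w5}): φ is true.
  w3 (successors {w1, w4}): φ is true.
  w4 (successors {w2}): φ is true.
  w5 (successors {w0, w2}): φ is false.
  w6 (successors {w0, w1, w4}): φ is false.
For instance, at w6:
  At w6: \neg \Diamond (\Diamond s \to s) is false, \Box q is false, so \neg \Diamond (\Diamond s \to s) \lor \Box q is false.
    At w6: \Diamond (\Diamond s \to s) is true, so \neg \Diamond (\Diamond s \to s) is false.
      At w6: \Diamond (\Diamond s \to s) requires \Diamond s \to s at some successor in {w0, w1, w4}.
        \Diamond s \to s holds at w0, so \Diamond (\Diamond s \to s) is true at w6.
    At w6: \Box q requires q at every successor {w0, w1, w4}.
      q fails at w0, so \Box q is false at w6.
Satisfying worlds: {w0, w2, w3, w4}

w0, w2, w3, w4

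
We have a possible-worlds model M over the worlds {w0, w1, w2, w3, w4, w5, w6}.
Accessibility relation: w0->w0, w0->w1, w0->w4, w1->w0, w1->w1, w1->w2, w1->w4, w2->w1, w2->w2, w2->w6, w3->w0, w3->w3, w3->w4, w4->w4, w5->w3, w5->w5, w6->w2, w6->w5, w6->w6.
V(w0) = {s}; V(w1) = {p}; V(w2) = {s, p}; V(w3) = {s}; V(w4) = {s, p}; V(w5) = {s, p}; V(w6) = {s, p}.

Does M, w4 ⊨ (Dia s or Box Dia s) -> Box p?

At w4: Dia s or Box Dia s is true, Box p is true, so (Dia s or Box Dia s) -> Box p is true.
  At w4: Dia s is true, Box Dia s is true, so Dia s or Box Dia s is true.
    At w4: Dia s requires s at some successor in {w4}.
      s holds at w4, so Dia s is true at w4.
    At w4: Box Dia s requires Dia s at every successor {w4}.
      At w4: Dia s is true.
    So Box Dia s is true at w4.
  At w4: Box p requires p at every successor {w4}.
    At w4: p is true.
  So Box p is true at w4.

Yes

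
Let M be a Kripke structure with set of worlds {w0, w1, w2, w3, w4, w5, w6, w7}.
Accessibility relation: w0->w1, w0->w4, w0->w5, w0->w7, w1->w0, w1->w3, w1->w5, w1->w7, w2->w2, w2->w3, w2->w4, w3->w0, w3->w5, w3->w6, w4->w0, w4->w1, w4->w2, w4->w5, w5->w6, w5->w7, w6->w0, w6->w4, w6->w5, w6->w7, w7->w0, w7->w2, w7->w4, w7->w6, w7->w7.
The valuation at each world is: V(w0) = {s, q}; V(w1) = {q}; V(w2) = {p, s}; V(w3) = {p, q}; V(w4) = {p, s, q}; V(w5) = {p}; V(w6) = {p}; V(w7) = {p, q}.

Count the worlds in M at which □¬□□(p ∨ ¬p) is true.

Let φ = □¬□□(p ∨ ¬p). Evaluate φ at each world:
  w0 (successors {w1, w4, w5, w7}): φ is false.
  w1 (successors {w0, w3, w5, w7}): φ is false.
  w2 (successors {w2, w3, w4}): φ is false.
  w3 (successors {w0, w5, w6}): φ is false.
  w4 (successors {w0, w1, w2, w5}): φ is false.
  w5 (successors {w6, w7}): φ is false.
  w6 (successors {w0, w4, w5, w7}): φ is false.
  w7 (successors {w0, w2, w4, w6, w7}): φ is false.
For instance, at w4:
  At w4: □¬□□(p ∨ ¬p) requires ¬□□(p ∨ ¬p) at every successor {w0, w1, w2, w5}.
    ¬□□(p ∨ ¬p) fails at w0, so □¬□□(p ∨ ¬p) is false at w4.
      At w0: □□(p ∨ ¬p) is true, so ¬□□(p ∨ ¬p) is false.
Satisfying worlds: none.

0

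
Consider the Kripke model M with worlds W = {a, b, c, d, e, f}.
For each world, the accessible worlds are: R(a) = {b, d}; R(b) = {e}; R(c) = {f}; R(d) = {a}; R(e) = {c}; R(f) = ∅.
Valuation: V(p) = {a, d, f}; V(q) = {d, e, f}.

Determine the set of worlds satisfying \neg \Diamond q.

d, e, f

Recall that \Diamond ψ holds at a world iff ψ holds at some accessible world.
Let φ = \neg \Diamond q. Evaluate φ at each world:
  a (successors {b, d}): φ is false.
  b (successors {e}): φ is false.
  c (successors {f}): φ is false.
  d (successors {a}): φ is true.
  e (successors {c}): φ is true.
  f (successors ∅): φ is true.
For instance, at c:
  At c: \Diamond q is true, so \neg \Diamond q is false.
    At c: \Diamond q requires q at some successor in {f}.
      q holds at f, so \Diamond q is true at c.
Satisfying worlds: {d, e, f}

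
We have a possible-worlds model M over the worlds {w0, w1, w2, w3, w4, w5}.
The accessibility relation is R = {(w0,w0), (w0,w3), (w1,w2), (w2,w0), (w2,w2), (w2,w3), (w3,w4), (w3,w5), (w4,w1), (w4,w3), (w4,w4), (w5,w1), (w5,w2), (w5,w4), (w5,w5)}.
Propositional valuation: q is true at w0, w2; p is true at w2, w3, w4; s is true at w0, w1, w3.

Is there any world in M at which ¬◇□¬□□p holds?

Recall that □ψ holds at a world iff ψ holds at every accessible world, and ◇ψ holds iff ψ holds at some accessible world.
Let φ = ¬◇□¬□□p. Evaluate φ at each world:
  w0 (successors {w0, w3}): φ is false.
  w1 (successors {w2}): φ is false.
  w2 (successors {w0, w2, w3}): φ is false.
  w3 (successors {w4, w5}): φ is false.
  w4 (successors {w1, w3, w4}): φ is false.
  w5 (successors {w1, w2, w4, w5}): φ is false.
For instance, at w5:
  At w5: ◇□¬□□p is true, so ¬◇□¬□□p is false.
    At w5: ◇□¬□□p requires □¬□□p at some successor in {w1, w2, w4, w5}.
      □¬□□p holds at w1, so ◇□¬□□p is true at w5.

No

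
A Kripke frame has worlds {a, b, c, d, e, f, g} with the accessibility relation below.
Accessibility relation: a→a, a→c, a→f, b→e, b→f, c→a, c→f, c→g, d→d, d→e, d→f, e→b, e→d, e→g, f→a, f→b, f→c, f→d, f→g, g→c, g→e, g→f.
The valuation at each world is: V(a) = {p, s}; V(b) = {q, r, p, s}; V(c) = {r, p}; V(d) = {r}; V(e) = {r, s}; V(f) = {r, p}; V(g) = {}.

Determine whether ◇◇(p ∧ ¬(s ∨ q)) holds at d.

Yes

Recall that ◇ψ holds at a world iff ψ holds at some accessible world.
At d: ◇◇(p ∧ ¬(s ∨ q)) requires ◇(p ∧ ¬(s ∨ q)) at some successor in {d, e, f}.
  ◇(p ∧ ¬(s ∨ q)) holds at d, so ◇◇(p ∧ ¬(s ∨ q)) is true at d.
    At d: ◇(p ∧ ¬(s ∨ q)) requires p ∧ ¬(s ∨ q) at some successor in {d, e, f}.
      p ∧ ¬(s ∨ q) holds at f, so ◇(p ∧ ¬(s ∨ q)) is true at d.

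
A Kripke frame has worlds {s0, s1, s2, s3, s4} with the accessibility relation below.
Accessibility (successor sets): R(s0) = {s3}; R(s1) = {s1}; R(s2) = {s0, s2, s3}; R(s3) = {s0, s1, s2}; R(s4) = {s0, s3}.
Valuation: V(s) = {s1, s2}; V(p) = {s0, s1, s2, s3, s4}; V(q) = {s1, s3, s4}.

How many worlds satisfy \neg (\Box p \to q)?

Recall that \Box ψ holds at a world iff ψ holds at every accessible world, and \Diamond ψ holds iff ψ holds at some accessible world.
Let φ = \neg (\Box p \to q). Evaluate φ at each world:
  s0 (successors {s3}): φ is true.
  s1 (successors {s1}): φ is false.
  s2 (successors {s0, s2, s3}): φ is true.
  s3 (successors {s0, s1, s2}): φ is false.
  s4 (successors {s0, s3}): φ is false.
For instance, at s3:
  At s3: \Box p \to q is true, so \neg (\Box p \to q) is false.
    At s3: \Box p is true, q is true, so \Box p \to q is true.
      At s3: \Box p requires p at every successor {s0, s1, s2}.
        At s0: p is true.
        At s1: p is true.
        At s2: p is true.
      So \Box p is true at s3.
Satisfying worlds: {s0, s2}

2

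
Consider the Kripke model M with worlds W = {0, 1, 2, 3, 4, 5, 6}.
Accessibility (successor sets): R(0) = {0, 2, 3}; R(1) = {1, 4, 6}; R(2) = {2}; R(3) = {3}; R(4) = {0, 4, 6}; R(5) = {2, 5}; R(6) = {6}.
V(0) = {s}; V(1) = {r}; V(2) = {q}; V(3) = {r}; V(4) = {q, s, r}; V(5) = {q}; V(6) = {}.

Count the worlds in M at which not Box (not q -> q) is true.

Recall that Box ψ holds at a world iff ψ holds at every accessible world, and Dia ψ holds iff ψ holds at some accessible world.
Let φ = not Box (not q -> q). Evaluate φ at each world:
  0 (successors {0, 2, 3}): φ is true.
  1 (successors {1, 4, 6}): φ is true.
  2 (successors {2}): φ is false.
  3 (successors {3}): φ is true.
  4 (successors {0, 4, 6}): φ is true.
  5 (successors {2, 5}): φ is false.
  6 (successors {6}): φ is true.
For instance, at 1:
  At 1: Box (not q -> q) is false, so not Box (not q -> q) is true.
    At 1: Box (not q -> q) requires not q -> q at every successor {1, 4, 6}.
      not q -> q fails at 1, so Box (not q -> q) is false at 1.
Satisfying worlds: {0, 1, 3, 4, 6}

5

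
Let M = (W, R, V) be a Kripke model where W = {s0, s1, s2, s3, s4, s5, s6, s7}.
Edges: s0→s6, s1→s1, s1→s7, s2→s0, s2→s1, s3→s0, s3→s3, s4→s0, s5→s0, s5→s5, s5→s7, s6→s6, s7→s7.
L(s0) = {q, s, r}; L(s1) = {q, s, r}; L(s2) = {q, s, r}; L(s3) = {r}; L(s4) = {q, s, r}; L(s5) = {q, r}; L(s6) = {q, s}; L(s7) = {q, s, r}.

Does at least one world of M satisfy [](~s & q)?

No

Let φ = [](~s & q). Evaluate φ at each world:
  s0 (successors {s6}): φ is false.
  s1 (successors {s1, s7}): φ is false.
  s2 (successors {s0, s1}): φ is false.
  s3 (successors {s0, s3}): φ is false.
  s4 (successors {s0}): φ is false.
  s5 (successors {s0, s5, s7}): φ is false.
  s6 (successors {s6}): φ is false.
  s7 (successors {s7}): φ is false.
For instance, at s2:
  At s2: [](~s & q) requires ~s & q at every successor {s0, s1}.
    ~s & q fails at s0, so [](~s & q) is false at s2.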